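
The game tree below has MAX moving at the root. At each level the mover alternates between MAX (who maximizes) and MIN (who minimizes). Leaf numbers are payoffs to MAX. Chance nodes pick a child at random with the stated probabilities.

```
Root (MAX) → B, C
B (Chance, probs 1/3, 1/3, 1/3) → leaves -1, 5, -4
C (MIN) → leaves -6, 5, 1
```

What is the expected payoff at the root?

0

B (Chance): 1/3·-1 + 1/3·5 + 1/3·-4 = 0
C (MIN): min(-6, 5, 1) = -6
Root (MAX): max(0, -6) = 0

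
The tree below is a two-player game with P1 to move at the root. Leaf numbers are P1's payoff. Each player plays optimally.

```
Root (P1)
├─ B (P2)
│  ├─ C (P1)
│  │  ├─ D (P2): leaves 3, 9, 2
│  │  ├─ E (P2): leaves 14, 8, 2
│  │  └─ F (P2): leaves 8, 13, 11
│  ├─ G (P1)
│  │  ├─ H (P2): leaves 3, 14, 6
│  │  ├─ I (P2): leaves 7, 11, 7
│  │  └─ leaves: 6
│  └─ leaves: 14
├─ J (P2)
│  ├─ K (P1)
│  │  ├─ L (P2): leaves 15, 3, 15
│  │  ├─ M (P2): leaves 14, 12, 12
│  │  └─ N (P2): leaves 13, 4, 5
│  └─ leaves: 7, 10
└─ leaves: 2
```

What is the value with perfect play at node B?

7

D: min(3, 9, 2) = 2
E: min(14, 8, 2) = 2
F: min(8, 13, 11) = 8
C: max(2, 2, 8) = 8
H: min(3, 14, 6) = 3
I: min(7, 11, 7) = 7
G: max(3, 7, 6) = 7
B: min(8, 7, 14) = 7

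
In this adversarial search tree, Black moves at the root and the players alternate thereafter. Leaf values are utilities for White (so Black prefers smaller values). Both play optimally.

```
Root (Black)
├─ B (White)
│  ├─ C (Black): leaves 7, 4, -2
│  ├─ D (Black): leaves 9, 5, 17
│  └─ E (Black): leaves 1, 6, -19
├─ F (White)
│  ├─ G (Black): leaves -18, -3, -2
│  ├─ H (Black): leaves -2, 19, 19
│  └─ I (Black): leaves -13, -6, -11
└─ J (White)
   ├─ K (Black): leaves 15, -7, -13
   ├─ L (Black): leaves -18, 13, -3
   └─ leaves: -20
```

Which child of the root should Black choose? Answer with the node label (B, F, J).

C (Black): min(7, 4, -2) = -2
D (Black): min(9, 5, 17) = 5
E (Black): min(1, 6, -19) = -19
B (White): max(-2, 5, -19) = 5
G (Black): min(-18, -3, -2) = -18
H (Black): min(-2, 19, 19) = -2
I (Black): min(-13, -6, -11) = -13
F (White): max(-18, -2, -13) = -2
K (Black): min(15, -7, -13) = -13
L (Black): min(-18, 13, -3) = -18
J (White): max(-13, -18, -20) = -13
Root (Black): min(5, -2, -13) = -13
Black picks the child with the lowest value: J (value -13).

J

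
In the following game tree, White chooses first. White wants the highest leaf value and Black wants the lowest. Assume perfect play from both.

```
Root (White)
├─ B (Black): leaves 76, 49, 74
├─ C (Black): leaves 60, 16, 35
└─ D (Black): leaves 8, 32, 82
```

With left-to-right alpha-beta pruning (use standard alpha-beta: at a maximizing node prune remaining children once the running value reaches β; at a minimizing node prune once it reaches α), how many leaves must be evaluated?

6

B [α=-∞,β=+∞]: v=49
C [α=49,β=+∞]: v=16 after child 2 ≤ α → α-cutoff, skip 1
D [α=49,β=+∞]: v=8 after child 1 ≤ α → α-cutoff, skip 2
Root [α=-∞,β=+∞]: v=49
Leaves evaluated: 6 of 9.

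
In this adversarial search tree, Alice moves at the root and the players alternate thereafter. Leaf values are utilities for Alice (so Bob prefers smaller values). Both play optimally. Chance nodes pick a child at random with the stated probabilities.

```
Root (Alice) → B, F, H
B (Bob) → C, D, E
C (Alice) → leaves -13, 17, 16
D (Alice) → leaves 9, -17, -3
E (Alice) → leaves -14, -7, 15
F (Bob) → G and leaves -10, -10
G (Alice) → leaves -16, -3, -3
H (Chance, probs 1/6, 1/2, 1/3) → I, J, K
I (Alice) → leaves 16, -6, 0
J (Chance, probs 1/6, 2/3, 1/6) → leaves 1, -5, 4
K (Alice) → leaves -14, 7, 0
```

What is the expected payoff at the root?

9

C (Alice): max(-13, 17, 16) = 17
D (Alice): max(9, -17, -3) = 9
E (Alice): max(-14, -7, 15) = 15
B (Bob): min(17, 9, 15) = 9
G (Alice): max(-16, -3, -3) = -3
F (Bob): min(-3, -10, -10) = -10
I (Alice): max(16, -6, 0) = 16
J (Chance): 1/6·1 + 2/3·-5 + 1/6·4 = -2.5
K (Alice): max(-14, 7, 0) = 7
H (Chance): 1/6·16 + 1/2·-2.5 + 1/3·7 = 3.75
Root (Alice): max(9, -10, 3.75) = 9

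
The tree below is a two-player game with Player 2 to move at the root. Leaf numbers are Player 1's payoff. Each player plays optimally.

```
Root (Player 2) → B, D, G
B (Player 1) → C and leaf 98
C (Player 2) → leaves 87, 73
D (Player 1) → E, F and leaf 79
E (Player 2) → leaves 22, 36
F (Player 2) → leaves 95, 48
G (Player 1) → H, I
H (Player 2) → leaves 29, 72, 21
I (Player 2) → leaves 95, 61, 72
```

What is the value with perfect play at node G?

H: min(29, 72, 21) = 21
I: min(95, 61, 72) = 61
G: max(21, 61) = 61

61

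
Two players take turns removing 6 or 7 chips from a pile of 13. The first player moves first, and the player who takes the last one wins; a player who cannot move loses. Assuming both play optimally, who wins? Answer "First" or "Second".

i:   0  1  2  3  4  5  6  7  8  9 10 11 12 13
     L  L  L  L  L  L  W  W  W  W  W  W  W  L
Position 13 is L, so the second player wins.

Second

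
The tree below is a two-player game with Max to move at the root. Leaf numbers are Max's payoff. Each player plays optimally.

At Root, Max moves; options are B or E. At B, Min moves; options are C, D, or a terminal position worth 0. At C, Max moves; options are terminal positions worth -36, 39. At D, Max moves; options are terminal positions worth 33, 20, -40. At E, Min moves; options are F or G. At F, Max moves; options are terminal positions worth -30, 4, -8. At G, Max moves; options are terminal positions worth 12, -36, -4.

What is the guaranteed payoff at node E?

F: max(-30, 4, -8) = 4
G: max(12, -36, -4) = 12
E: min(4, 12) = 4

4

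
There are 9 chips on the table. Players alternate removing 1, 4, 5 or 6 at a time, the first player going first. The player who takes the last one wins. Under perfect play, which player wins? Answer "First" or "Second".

Positions where the player to move wins (W) vs loses (L):
i:   0  1  2  3  4  5  6  7  8  9
     L  W  L  W  W  W  W  W  W  L
Position 9 is L, so the second player wins.

Second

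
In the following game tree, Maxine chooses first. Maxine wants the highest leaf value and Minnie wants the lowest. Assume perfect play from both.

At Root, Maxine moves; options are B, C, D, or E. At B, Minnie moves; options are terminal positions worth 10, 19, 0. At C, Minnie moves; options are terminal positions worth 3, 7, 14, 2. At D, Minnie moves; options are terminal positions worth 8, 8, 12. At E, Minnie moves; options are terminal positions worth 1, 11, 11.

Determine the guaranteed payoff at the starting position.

8

B (Minnie): min(10, 19, 0) = 0
C (Minnie): min(3, 7, 14, 2) = 2
D (Minnie): min(8, 8, 12) = 8
E (Minnie): min(1, 11, 11) = 1
Root (Maxine): max(0, 2, 8, 1) = 8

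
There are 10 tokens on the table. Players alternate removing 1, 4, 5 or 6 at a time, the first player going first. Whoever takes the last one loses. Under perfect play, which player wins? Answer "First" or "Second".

Positions where the player to move wins (W) vs loses (L):
i:   0  1  2  3  4  5  6  7  8  9 10
     W  L  W  L  W  W  W  W  W  W  L
Position 10 is L, so the second player wins.

Second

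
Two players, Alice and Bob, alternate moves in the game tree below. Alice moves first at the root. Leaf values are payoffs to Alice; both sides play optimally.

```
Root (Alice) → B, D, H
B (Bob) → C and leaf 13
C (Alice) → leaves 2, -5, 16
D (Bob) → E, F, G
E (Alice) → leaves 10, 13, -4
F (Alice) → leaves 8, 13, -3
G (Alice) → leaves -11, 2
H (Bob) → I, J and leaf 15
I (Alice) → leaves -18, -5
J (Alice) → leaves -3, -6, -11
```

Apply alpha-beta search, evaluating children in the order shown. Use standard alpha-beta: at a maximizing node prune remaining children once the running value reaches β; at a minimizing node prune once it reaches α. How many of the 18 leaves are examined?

9

C [α=-∞,β=+∞]: v=16
B [α=-∞,β=+∞]: v=13
E [α=13,β=+∞]: v=13
D [α=13,β=+∞]: v=13 after child 1 ≤ α → α-cutoff, skip 2
I [α=13,β=+∞]: v=-5
H [α=13,β=+∞]: v=-5 after child 1 ≤ α → α-cutoff, skip 2
Root [α=-∞,β=+∞]: v=13
Leaves evaluated: 9 of 18.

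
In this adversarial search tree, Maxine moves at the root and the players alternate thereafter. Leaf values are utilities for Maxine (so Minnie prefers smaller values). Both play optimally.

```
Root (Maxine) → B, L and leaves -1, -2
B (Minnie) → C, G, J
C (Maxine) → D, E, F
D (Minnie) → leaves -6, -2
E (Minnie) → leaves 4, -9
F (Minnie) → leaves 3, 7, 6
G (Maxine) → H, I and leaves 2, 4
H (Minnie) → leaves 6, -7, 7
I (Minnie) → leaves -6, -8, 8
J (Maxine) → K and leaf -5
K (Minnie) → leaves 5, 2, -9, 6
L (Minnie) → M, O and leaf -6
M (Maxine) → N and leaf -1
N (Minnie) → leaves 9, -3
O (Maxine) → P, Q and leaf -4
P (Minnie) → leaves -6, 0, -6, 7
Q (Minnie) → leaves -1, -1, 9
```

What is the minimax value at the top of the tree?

D (Minnie): min(-6, -2) = -6
E (Minnie): min(4, -9) = -9
F (Minnie): min(3, 7, 6) = 3
C (Maxine): max(-6, -9, 3) = 3
H (Minnie): min(6, -7, 7) = -7
I (Minnie): min(-6, -8, 8) = -8
G (Maxine): max(-7, -8, 2, 4) = 4
K (Minnie): min(5, 2, -9, 6) = -9
J (Maxine): max(-9, -5) = -5
B (Minnie): min(3, 4, -5) = -5
N (Minnie): min(9, -3) = -3
M (Maxine): max(-3, -1) = -1
P (Minnie): min(-6, 0, -6, 7) = -6
Q (Minnie): min(-1, -1, 9) = -1
O (Maxine): max(-6, -1, -4) = -1
L (Minnie): min(-1, -1, -6) = -6
Root (Maxine): max(-5, -6, -1, -2) = -1

-1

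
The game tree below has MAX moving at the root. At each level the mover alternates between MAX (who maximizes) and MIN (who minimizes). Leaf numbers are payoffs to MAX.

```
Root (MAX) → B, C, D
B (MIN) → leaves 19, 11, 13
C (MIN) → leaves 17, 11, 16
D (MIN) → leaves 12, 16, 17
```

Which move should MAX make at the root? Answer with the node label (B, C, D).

D

B (MIN): min(19, 11, 13) = 11
C (MIN): min(17, 11, 16) = 11
D (MIN): min(12, 16, 17) = 12
Root (MAX): max(11, 11, 12) = 12
MAX picks the child with the highest value: D (value 12).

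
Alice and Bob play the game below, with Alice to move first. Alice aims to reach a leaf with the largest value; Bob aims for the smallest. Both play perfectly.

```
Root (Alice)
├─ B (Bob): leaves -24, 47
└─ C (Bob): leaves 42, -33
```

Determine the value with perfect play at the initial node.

B (Bob): min(-24, 47) = -24
C (Bob): min(42, -33) = -33
Root (Alice): max(-24, -33) = -24

-24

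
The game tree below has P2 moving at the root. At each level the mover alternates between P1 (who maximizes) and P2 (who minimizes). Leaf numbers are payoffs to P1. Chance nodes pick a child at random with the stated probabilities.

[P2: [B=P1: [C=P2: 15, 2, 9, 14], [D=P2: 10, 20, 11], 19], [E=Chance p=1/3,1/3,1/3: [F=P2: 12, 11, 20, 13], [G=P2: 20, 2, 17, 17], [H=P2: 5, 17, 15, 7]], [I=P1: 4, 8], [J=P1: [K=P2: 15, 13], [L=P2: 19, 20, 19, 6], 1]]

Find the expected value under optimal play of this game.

6

C (P2): min(15, 2, 9, 14) = 2
D (P2): min(10, 20, 11) = 10
B (P1): max(2, 10, 19) = 19
F (P2): min(12, 11, 20, 13) = 11
G (P2): min(20, 2, 17, 17) = 2
H (P2): min(5, 17, 15, 7) = 5
E (Chance): 1/3·11 + 1/3·2 + 1/3·5 = 6
I (P1): max(4, 8) = 8
K (P2): min(15, 13) = 13
L (P2): min(19, 20, 19, 6) = 6
J (P1): max(13, 6, 1) = 13
Root (P2): min(19, 6, 8, 13) = 6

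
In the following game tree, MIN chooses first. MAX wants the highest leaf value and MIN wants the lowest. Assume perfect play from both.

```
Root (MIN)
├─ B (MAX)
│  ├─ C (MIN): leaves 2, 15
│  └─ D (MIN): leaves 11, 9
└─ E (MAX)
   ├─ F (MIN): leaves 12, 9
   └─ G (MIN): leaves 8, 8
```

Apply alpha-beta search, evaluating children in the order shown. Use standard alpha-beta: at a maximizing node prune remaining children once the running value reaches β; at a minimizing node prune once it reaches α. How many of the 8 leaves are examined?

6

C [α=-∞,β=+∞]: v=2
D [α=2,β=+∞]: v=9
B [α=-∞,β=+∞]: v=9
F [α=-∞,β=9]: v=9
E [α=-∞,β=9]: v=9 after child 1 ≥ β → β-cutoff, skip 1
Root [α=-∞,β=+∞]: v=9
Leaves evaluated: 6 of 8.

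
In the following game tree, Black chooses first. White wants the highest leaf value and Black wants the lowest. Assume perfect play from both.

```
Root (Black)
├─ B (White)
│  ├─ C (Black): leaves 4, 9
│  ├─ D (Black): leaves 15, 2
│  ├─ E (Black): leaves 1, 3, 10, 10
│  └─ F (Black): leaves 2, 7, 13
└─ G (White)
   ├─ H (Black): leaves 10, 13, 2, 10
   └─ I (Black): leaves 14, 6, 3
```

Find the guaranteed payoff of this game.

3

C (Black): min(4, 9) = 4
D (Black): min(15, 2) = 2
E (Black): min(1, 3, 10, 10) = 1
F (Black): min(2, 7, 13) = 2
B (White): max(4, 2, 1, 2) = 4
H (Black): min(10, 13, 2, 10) = 2
I (Black): min(14, 6, 3) = 3
G (White): max(2, 3) = 3
Root (Black): min(4, 3) = 3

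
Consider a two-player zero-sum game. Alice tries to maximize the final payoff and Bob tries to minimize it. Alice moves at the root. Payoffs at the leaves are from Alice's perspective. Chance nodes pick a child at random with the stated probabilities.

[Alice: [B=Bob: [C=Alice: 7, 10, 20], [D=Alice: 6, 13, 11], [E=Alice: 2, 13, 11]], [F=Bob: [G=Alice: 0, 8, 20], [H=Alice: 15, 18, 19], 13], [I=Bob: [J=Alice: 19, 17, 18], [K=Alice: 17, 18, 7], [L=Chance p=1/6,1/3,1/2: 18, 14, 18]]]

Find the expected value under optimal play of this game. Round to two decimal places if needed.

C (Alice): max(7, 10, 20) = 20
D (Alice): max(6, 13, 11) = 13
E (Alice): max(2, 13, 11) = 13
B (Bob): min(20, 13, 13) = 13
G (Alice): max(0, 8, 20) = 20
H (Alice): max(15, 18, 19) = 19
F (Bob): min(20, 19, 13) = 13
J (Alice): max(19, 17, 18) = 19
K (Alice): max(17, 18, 7) = 18
L (Chance): 1/6·18 + 1/3·14 + 1/2·18 = 16.67
I (Bob): min(19, 18, 16.67) = 16.67
Root (Alice): max(13, 13, 16.67) = 16.67

16.67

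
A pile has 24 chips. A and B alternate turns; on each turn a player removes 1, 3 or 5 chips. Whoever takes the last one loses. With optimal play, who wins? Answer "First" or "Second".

First

Positions where the player to move wins (W) vs loses (L):
i:   0  1  2  3  4  5  6  7  8  9 10 11 12 13 14 15 16 17 18 19 20 21 22 23 24
     W  L  W  L  W  L  W  L  W  L  W  L  W  L  W  L  W  L  W  L  W  L  W  L  W
Position 24 is W, so the first player wins.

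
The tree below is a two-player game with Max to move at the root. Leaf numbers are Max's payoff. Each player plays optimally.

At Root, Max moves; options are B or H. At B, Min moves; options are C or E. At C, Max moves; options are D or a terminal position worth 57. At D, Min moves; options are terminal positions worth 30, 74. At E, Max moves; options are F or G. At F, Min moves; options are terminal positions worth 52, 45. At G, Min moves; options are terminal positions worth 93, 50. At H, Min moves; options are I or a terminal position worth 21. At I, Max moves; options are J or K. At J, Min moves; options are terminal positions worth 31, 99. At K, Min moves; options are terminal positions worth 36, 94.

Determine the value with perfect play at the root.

50

D (Min): min(30, 74) = 30
C (Max): max(30, 57) = 57
F (Min): min(52, 45) = 45
G (Min): min(93, 50) = 50
E (Max): max(45, 50) = 50
B (Min): min(57, 50) = 50
J (Min): min(31, 99) = 31
K (Min): min(36, 94) = 36
I (Max): max(31, 36) = 36
H (Min): min(36, 21) = 21
Root (Max): max(50, 21) = 50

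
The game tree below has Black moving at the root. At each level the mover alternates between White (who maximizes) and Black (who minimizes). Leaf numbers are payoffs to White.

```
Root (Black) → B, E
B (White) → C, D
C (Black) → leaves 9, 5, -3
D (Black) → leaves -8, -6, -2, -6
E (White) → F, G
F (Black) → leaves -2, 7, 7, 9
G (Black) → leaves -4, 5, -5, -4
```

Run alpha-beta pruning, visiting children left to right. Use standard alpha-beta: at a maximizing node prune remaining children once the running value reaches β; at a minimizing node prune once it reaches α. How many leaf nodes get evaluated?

8

C [α=-∞,β=+∞]: v=-3
D [α=-3,β=+∞]: v=-8 after child 1 ≤ α → α-cutoff, skip 3
B [α=-∞,β=+∞]: v=-3
F [α=-∞,β=-3]: v=-2
E [α=-∞,β=-3]: v=-2 after child 1 ≥ β → β-cutoff, skip 1
Root [α=-∞,β=+∞]: v=-3
Leaves evaluated: 8 of 15.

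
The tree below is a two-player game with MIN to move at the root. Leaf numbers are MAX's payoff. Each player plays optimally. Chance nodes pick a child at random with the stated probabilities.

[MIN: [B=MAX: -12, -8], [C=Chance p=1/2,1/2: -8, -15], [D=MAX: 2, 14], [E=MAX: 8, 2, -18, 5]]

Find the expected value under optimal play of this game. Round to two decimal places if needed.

-11.5

B (MAX): max(-12, -8) = -8
C (Chance): 1/2·-8 + 1/2·-15 = -11.5
D (MAX): max(2, 14) = 14
E (MAX): max(8, 2, -18, 5) = 8
Root (MIN): min(-8, -11.5, 14, 8) = -11.5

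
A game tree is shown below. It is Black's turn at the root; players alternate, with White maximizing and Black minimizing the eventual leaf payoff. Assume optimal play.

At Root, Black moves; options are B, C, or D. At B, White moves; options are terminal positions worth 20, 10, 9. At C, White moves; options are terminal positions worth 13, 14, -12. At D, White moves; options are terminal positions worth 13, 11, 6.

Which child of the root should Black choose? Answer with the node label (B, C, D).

B (White): max(20, 10, 9) = 20
C (White): max(13, 14, -12) = 14
D (White): max(13, 11, 6) = 13
Root (Black): min(20, 14, 13) = 13
Black picks the child with the lowest value: D (value 13).

D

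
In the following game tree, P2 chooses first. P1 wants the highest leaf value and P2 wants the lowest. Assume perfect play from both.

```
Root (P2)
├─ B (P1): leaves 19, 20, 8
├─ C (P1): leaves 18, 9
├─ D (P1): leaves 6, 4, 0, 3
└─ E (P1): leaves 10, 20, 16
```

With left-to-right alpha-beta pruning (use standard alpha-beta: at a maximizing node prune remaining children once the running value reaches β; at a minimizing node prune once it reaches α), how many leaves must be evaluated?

10

B [α=-∞,β=+∞]: v=20
C [α=-∞,β=20]: v=18
D [α=-∞,β=18]: v=6
E [α=-∞,β=6]: v=10 after child 1 ≥ β → β-cutoff, skip 2
Root [α=-∞,β=+∞]: v=6
Leaves evaluated: 10 of 12.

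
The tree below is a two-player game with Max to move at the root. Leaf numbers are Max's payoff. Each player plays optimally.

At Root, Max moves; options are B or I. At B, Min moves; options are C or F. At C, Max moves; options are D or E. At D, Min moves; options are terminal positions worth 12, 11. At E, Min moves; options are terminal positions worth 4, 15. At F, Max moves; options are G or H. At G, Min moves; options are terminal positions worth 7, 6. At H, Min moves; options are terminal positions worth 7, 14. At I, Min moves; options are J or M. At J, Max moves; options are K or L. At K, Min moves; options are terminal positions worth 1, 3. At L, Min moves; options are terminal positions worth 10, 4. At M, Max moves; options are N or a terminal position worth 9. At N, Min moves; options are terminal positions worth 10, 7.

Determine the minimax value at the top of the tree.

D (Min): min(12, 11) = 11
E (Min): min(4, 15) = 4
C (Max): max(11, 4) = 11
G (Min): min(7, 6) = 6
H (Min): min(7, 14) = 7
F (Max): max(6, 7) = 7
B (Min): min(11, 7) = 7
K (Min): min(1, 3) = 1
L (Min): min(10, 4) = 4
J (Max): max(1, 4) = 4
N (Min): min(10, 7) = 7
M (Max): max(7, 9) = 9
I (Min): min(4, 9) = 4
Root (Max): max(7, 4) = 7

7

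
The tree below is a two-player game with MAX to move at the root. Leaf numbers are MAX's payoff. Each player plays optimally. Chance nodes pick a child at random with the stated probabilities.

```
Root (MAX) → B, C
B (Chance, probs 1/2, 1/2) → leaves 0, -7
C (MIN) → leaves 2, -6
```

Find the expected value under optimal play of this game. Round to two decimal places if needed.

-3.5

B (Chance): 1/2·0 + 1/2·-7 = -3.5
C (MIN): min(2, -6) = -6
Root (MAX): max(-3.5, -6) = -3.5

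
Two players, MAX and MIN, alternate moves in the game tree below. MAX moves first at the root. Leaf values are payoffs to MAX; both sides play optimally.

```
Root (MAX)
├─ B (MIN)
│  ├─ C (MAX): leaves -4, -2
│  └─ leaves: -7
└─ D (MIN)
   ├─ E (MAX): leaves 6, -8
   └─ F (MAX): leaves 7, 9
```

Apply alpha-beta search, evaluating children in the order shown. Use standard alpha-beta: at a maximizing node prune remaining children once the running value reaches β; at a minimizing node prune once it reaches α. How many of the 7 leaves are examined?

6

C [α=-∞,β=+∞]: v=-2
B [α=-∞,β=+∞]: v=-7
E [α=-7,β=+∞]: v=6
F [α=-7,β=6]: v=7 after child 1 ≥ β → β-cutoff, skip 1
D [α=-7,β=+∞]: v=6
Root [α=-∞,β=+∞]: v=6
Leaves evaluated: 6 of 7.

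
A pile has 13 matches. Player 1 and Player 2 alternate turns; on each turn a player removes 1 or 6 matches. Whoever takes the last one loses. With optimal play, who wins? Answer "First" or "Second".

W/L table (W = player to move can force a win):
i:   0  1  2  3  4  5  6  7  8  9 10 11 12 13
     W  L  W  L  W  L  W  W  L  W  L  W  L  W
Position 13 is W, so the first player wins.

First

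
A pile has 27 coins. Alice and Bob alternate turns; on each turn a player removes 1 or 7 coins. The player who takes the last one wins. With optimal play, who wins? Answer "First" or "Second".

First

i:   0  1  2  3  4  5  6  7  8  9 10 11 12 13 14 15 16 17 18 19 20 21 22 23 24 25 26 27
     L  W  L  W  L  W  L  W  L  W  L  W  L  W  L  W  L  W  L  W  L  W  L  W  L  W  L  W
Position 27 is W, so the first player wins.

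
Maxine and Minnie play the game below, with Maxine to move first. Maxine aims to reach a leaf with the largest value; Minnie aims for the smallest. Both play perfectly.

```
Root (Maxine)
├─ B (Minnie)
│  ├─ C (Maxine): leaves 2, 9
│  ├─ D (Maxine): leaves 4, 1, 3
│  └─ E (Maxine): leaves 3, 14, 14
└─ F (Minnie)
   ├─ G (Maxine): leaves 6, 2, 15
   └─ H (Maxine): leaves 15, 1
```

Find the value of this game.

C (Maxine): max(2, 9) = 9
D (Maxine): max(4, 1, 3) = 4
E (Maxine): max(3, 14, 14) = 14
B (Minnie): min(9, 4, 14) = 4
G (Maxine): max(6, 2, 15) = 15
H (Maxine): max(15, 1) = 15
F (Minnie): min(15, 15) = 15
Root (Maxine): max(4, 15) = 15

15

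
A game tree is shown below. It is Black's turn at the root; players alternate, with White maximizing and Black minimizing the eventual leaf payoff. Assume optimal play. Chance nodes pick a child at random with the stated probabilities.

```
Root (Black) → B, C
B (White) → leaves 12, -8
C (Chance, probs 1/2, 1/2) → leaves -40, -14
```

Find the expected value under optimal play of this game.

-27

B (White): max(12, -8) = 12
C (Chance): 1/2·-40 + 1/2·-14 = -27
Root (Black): min(12, -27) = -27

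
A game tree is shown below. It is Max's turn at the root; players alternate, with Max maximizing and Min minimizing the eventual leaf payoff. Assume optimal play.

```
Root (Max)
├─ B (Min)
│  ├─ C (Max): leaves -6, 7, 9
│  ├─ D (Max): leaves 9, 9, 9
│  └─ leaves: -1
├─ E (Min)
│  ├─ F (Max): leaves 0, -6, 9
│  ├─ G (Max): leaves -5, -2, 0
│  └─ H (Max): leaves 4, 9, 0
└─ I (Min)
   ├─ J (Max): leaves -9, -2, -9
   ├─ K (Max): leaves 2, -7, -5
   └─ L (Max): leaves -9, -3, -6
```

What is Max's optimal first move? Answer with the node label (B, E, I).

E

C (Max): max(-6, 7, 9) = 9
D (Max): max(9, 9, 9) = 9
B (Min): min(9, 9, -1) = -1
F (Max): max(0, -6, 9) = 9
G (Max): max(-5, -2, 0) = 0
H (Max): max(4, 9, 0) = 9
E (Min): min(9, 0, 9) = 0
J (Max): max(-9, -2, -9) = -2
K (Max): max(2, -7, -5) = 2
L (Max): max(-9, -3, -6) = -3
I (Min): min(-2, 2, -3) = -3
Root (Max): max(-1, 0, -3) = 0
Max picks the child with the highest value: E (value 0).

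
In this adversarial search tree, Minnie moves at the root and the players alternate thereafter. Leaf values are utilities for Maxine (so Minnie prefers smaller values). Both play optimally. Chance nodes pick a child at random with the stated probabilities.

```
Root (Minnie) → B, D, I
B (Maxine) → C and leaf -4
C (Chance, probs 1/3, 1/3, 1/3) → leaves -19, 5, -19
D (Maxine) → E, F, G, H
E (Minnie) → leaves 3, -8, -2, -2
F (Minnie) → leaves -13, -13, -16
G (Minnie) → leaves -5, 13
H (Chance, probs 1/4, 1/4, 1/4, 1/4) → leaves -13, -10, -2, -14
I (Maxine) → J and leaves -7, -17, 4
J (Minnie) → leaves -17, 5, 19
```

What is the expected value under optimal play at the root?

-5

C (Chance): 1/3·-19 + 1/3·5 + 1/3·-19 = -11
B (Maxine): max(-11, -4) = -4
E (Minnie): min(3, -8, -2, -2) = -8
F (Minnie): min(-13, -13, -16) = -16
G (Minnie): min(-5, 13) = -5
H (Chance): 1/4·-13 + 1/4·-10 + 1/4·-2 + 1/4·-14 = -9.75
D (Maxine): max(-8, -16, -5, -9.75) = -5
J (Minnie): min(-17, 5, 19) = -17
I (Maxine): max(-17, -7, -17, 4) = 4
Root (Minnie): min(-4, -5, 4) = -5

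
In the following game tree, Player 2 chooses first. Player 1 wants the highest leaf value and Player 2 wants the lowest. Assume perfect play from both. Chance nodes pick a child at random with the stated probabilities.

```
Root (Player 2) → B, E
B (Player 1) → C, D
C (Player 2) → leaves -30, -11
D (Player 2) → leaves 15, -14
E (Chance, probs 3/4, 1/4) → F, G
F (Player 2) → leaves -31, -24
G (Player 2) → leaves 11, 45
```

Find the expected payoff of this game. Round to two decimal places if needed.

C (Player 2): min(-30, -11) = -30
D (Player 2): min(15, -14) = -14
B (Player 1): max(-30, -14) = -14
F (Player 2): min(-31, -24) = -31
G (Player 2): min(11, 45) = 11
E (Chance): 3/4·-31 + 1/4·11 = -20.5
Root (Player 2): min(-14, -20.5) = -20.5

-20.5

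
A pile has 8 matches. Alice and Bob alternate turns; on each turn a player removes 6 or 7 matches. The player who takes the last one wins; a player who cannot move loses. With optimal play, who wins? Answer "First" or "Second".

Positions where the player to move wins (W) vs loses (L):
i:   0  1  2  3  4  5  6  7  8
     L  L  L  L  L  L  W  W  W
Position 8 is W, so the first player wins.

First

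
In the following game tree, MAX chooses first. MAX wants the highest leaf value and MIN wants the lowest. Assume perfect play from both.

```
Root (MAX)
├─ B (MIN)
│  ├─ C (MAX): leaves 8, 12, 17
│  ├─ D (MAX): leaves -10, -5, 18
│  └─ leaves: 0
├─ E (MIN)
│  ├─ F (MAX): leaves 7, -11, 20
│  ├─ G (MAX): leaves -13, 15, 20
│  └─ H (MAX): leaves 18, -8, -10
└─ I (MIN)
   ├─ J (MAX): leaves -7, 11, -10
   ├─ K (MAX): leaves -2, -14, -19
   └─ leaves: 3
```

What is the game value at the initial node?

18

C (MAX): max(8, 12, 17) = 17
D (MAX): max(-10, -5, 18) = 18
B (MIN): min(17, 18, 0) = 0
F (MAX): max(7, -11, 20) = 20
G (MAX): max(-13, 15, 20) = 20
H (MAX): max(18, -8, -10) = 18
E (MIN): min(20, 20, 18) = 18
J (MAX): max(-7, 11, -10) = 11
K (MAX): max(-2, -14, -19) = -2
I (MIN): min(11, -2, 3) = -2
Root (MAX): max(0, 18, -2) = 18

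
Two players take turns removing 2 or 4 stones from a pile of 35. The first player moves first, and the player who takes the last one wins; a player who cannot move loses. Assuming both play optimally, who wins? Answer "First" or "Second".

First

Mark each pile size as W (mover wins) or L (mover loses):
i:   0  1  2  3  4  5  6  7  8  9 10 11 12 13 14 15 16 17 18 19 20 21 22 23 24 25 26 27 28 29 30 31 32 33 34 35
     L  L  W  W  W  W  L  L  W  W  W  W  L  L  W  W  W  W  L  L  W  W  W  W  L  L  W  W  W  W  L  L  W  W  W  W
Position 35 is W, so the first player wins.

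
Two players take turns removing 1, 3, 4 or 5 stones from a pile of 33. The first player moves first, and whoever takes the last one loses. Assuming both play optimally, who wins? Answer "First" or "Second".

Positions where the player to move wins (W) vs loses (L):
i:   0  1  2  3  4  5  6  7  8  9 10 11 12 13 14 15 16 17 18 19 20 21 22 23 24 25 26 27 28 29 30 31 32 33
     W  L  W  L  W  W  W  W  W  L  W  L  W  W  W  W  W  L  W  L  W  W  W  W  W  L  W  L  W  W  W  W  W  L
Position 33 is L, so the second player wins.

Second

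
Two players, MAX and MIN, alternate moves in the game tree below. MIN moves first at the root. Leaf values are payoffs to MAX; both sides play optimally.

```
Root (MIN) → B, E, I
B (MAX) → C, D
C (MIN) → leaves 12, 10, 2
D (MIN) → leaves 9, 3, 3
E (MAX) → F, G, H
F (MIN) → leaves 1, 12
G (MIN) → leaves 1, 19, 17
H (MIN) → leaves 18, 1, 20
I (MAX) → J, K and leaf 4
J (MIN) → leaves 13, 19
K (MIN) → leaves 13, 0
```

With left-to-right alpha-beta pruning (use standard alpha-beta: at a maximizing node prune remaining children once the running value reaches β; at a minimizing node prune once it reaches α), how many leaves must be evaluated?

C [α=-∞,β=+∞]: v=2
D [α=2,β=+∞]: v=3
B [α=-∞,β=+∞]: v=3
F [α=-∞,β=3]: v=1
G [α=1,β=3]: v=1 after child 1 ≤ α → α-cutoff, skip 2
H [α=1,β=3]: v=1 after child 2 ≤ α → α-cutoff, skip 1
E [α=-∞,β=3]: v=1
J [α=-∞,β=1]: v=13
I [α=-∞,β=1]: v=13 after child 1 ≥ β → β-cutoff, skip 2
Root [α=-∞,β=+∞]: v=1
Leaves evaluated: 13 of 19.

13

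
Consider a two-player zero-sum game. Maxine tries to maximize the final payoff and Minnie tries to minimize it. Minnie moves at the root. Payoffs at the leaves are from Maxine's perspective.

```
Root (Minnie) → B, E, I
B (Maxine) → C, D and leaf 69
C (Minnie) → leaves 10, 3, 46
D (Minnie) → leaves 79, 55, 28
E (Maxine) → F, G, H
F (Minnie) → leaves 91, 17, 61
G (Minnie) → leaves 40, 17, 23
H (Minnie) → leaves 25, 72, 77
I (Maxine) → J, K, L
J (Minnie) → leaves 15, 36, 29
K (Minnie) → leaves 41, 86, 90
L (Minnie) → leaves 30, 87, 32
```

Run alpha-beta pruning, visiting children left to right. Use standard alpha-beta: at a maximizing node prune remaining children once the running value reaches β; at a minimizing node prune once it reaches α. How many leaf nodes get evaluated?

C [α=-∞,β=+∞]: v=3
D [α=3,β=+∞]: v=28
B [α=-∞,β=+∞]: v=69
F [α=-∞,β=69]: v=17
G [α=17,β=69]: v=17 after child 2 ≤ α → α-cutoff, skip 1
H [α=17,β=69]: v=25
E [α=-∞,β=69]: v=25
J [α=-∞,β=25]: v=15
K [α=15,β=25]: v=41
I [α=-∞,β=25]: v=41 after child 2 ≥ β → β-cutoff, skip 1
Root [α=-∞,β=+∞]: v=25
Leaves evaluated: 21 of 25.

21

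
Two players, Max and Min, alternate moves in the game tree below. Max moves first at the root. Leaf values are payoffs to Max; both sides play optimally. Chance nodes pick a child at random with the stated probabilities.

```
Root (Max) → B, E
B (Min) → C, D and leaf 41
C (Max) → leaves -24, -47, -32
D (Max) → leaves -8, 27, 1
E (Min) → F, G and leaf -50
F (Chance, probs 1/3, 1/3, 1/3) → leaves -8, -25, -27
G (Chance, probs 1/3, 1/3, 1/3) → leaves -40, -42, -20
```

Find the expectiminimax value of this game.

-24

C (Max): max(-24, -47, -32) = -24
D (Max): max(-8, 27, 1) = 27
B (Min): min(-24, 27, 41) = -24
F (Chance): 1/3·-8 + 1/3·-25 + 1/3·-27 = -20
G (Chance): 1/3·-40 + 1/3·-42 + 1/3·-20 = -34
E (Min): min(-20, -34, -50) = -50
Root (Max): max(-24, -50) = -24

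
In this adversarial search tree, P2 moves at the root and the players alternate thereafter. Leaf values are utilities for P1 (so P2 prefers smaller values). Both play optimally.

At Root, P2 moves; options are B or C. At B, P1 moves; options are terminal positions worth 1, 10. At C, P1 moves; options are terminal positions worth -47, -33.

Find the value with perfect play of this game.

-33

B (P1): max(1, 10) = 10
C (P1): max(-47, -33) = -33
Root (P2): min(10, -33) = -33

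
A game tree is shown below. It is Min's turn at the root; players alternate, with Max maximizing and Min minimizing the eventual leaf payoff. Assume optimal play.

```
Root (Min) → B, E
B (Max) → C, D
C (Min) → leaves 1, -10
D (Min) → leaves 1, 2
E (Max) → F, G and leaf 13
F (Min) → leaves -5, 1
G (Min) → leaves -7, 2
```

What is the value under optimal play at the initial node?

1

C (Min): min(1, -10) = -10
D (Min): min(1, 2) = 1
B (Max): max(-10, 1) = 1
F (Min): min(-5, 1) = -5
G (Min): min(-7, 2) = -7
E (Max): max(-5, -7, 13) = 13
Root (Min): min(1, 13) = 1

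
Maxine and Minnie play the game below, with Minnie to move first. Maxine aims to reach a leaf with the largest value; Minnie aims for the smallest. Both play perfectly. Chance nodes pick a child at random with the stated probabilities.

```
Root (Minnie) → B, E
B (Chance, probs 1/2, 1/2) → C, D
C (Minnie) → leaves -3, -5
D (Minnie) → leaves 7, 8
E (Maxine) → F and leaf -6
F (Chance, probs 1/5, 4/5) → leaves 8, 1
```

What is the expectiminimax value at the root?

1

C (Minnie): min(-3, -5) = -5
D (Minnie): min(7, 8) = 7
B (Chance): 1/2·-5 + 1/2·7 = 1
F (Chance): 1/5·8 + 4/5·1 = 2.4
E (Maxine): max(2.4, -6) = 2.4
Root (Minnie): min(1, 2.4) = 1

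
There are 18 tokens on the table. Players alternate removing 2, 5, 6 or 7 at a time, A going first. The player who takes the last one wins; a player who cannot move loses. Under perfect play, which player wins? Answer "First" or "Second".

W/L table (W = player to move can force a win):
i:   0  1  2  3  4  5  6  7  8  9 10 11 12 13 14 15 16 17 18
     L  L  W  W  L  W  W  W  W  W  W  W  L  L  W  W  L  W  W
Position 18 is W, so the first player wins.

First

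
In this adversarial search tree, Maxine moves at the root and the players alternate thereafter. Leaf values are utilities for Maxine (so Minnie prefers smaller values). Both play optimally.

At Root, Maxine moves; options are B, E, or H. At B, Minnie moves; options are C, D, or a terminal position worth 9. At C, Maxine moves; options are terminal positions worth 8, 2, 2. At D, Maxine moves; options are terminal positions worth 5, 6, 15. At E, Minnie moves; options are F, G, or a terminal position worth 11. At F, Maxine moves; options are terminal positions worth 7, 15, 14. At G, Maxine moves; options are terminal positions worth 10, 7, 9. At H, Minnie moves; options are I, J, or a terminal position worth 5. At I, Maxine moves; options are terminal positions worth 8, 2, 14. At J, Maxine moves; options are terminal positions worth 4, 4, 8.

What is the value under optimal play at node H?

I: max(8, 2, 14) = 14
J: max(4, 4, 8) = 8
H: min(14, 8, 5) = 5

5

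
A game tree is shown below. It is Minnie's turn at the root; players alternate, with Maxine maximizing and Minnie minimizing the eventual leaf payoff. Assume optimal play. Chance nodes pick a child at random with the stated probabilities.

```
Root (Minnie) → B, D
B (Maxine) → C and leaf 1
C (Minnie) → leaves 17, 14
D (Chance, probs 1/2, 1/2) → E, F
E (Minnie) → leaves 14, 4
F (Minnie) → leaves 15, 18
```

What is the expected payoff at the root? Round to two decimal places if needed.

C (Minnie): min(17, 14) = 14
B (Maxine): max(14, 1) = 14
E (Minnie): min(14, 4) = 4
F (Minnie): min(15, 18) = 15
D (Chance): 1/2·4 + 1/2·15 = 9.5
Root (Minnie): min(14, 9.5) = 9.5

9.5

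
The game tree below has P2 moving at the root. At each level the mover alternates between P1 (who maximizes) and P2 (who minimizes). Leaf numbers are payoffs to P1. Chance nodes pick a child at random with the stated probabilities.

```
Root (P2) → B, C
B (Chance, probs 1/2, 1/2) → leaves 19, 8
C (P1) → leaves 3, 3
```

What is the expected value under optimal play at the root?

3

B (Chance): 1/2·19 + 1/2·8 = 13.5
C (P1): max(3, 3) = 3
Root (P2): min(13.5, 3) = 3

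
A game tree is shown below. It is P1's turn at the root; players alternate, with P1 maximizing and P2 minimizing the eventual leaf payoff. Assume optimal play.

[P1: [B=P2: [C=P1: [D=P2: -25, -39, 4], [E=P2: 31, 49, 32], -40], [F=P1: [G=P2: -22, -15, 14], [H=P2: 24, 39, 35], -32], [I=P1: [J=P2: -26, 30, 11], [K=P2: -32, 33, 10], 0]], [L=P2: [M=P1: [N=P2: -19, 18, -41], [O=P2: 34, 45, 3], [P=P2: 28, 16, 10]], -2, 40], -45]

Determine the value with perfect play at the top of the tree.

0

D (P2): min(-25, -39, 4) = -39
E (P2): min(31, 49, 32) = 31
C (P1): max(-39, 31, -40) = 31
G (P2): min(-22, -15, 14) = -22
H (P2): min(24, 39, 35) = 24
F (P1): max(-22, 24, -32) = 24
J (P2): min(-26, 30, 11) = -26
K (P2): min(-32, 33, 10) = -32
I (P1): max(-26, -32, 0) = 0
B (P2): min(31, 24, 0) = 0
N (P2): min(-19, 18, -41) = -41
O (P2): min(34, 45, 3) = 3
P (P2): min(28, 16, 10) = 10
M (P1): max(-41, 3, 10) = 10
L (P2): min(10, -2, 40) = -2
Root (P1): max(0, -2, -45) = 0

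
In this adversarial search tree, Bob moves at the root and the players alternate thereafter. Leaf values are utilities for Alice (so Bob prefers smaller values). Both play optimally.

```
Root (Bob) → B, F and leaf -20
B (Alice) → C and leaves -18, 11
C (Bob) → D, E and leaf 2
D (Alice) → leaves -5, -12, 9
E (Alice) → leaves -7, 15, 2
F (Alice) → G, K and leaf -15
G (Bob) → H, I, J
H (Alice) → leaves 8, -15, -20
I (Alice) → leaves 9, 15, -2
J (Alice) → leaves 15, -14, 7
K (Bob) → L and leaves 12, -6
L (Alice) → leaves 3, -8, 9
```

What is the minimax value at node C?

D: max(-5, -12, 9) = 9
E: max(-7, 15, 2) = 15
C: min(9, 15, 2) = 2

2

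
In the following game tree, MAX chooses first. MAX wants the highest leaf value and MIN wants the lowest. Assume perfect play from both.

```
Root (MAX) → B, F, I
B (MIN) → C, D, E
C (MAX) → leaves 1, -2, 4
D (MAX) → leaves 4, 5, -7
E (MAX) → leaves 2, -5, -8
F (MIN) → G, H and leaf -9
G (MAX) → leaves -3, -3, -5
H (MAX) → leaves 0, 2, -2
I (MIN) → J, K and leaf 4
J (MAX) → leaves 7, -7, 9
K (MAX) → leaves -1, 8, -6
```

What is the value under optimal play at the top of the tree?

C (MAX): max(1, -2, 4) = 4
D (MAX): max(4, 5, -7) = 5
E (MAX): max(2, -5, -8) = 2
B (MIN): min(4, 5, 2) = 2
G (MAX): max(-3, -3, -5) = -3
H (MAX): max(0, 2, -2) = 2
F (MIN): min(-3, 2, -9) = -9
J (MAX): max(7, -7, 9) = 9
K (MAX): max(-1, 8, -6) = 8
I (MIN): min(9, 8, 4) = 4
Root (MAX): max(2, -9, 4) = 4

4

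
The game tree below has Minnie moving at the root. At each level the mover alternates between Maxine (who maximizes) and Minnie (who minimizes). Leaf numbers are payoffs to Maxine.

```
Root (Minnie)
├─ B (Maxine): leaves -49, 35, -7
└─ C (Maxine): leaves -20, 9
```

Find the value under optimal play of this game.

9

B (Maxine): max(-49, 35, -7) = 35
C (Maxine): max(-20, 9) = 9
Root (Minnie): min(35, 9) = 9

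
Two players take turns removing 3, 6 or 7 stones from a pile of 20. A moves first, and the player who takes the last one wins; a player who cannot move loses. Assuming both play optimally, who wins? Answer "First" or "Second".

Second

W/L table (W = player to move can force a win):
i:   0  1  2  3  4  5  6  7  8  9 10 11 12 13 14 15 16 17 18 19 20
     L  L  L  W  W  W  W  W  W  W  L  L  L  W  W  W  W  W  W  W  L
Position 20 is L, so the second player wins.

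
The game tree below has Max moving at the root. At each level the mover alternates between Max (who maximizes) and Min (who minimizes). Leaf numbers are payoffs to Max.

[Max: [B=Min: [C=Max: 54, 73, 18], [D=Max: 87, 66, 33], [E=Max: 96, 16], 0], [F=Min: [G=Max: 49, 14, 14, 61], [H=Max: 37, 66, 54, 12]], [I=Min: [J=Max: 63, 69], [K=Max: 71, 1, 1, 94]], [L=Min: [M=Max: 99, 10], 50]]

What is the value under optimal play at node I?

69

J: max(63, 69) = 69
K: max(71, 1, 1, 94) = 94
I: min(69, 94) = 69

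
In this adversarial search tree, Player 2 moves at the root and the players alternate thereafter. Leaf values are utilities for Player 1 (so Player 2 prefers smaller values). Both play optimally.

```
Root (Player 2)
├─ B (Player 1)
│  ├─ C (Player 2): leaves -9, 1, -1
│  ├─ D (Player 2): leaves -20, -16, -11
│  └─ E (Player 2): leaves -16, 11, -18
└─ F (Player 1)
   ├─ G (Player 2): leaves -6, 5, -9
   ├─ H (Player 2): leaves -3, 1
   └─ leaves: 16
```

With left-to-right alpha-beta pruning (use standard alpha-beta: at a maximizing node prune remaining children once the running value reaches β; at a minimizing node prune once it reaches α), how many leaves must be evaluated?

8

C [α=-∞,β=+∞]: v=-9
D [α=-9,β=+∞]: v=-20 after child 1 ≤ α → α-cutoff, skip 2
E [α=-9,β=+∞]: v=-16 after child 1 ≤ α → α-cutoff, skip 2
B [α=-∞,β=+∞]: v=-9
G [α=-∞,β=-9]: v=-9
F [α=-∞,β=-9]: v=-9 after child 1 ≥ β → β-cutoff, skip 2
Root [α=-∞,β=+∞]: v=-9
Leaves evaluated: 8 of 15.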